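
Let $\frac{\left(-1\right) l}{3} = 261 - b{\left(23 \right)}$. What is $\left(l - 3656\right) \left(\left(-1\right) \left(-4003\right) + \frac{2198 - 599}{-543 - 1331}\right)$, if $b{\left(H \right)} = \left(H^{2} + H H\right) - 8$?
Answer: $- \frac{9667529647}{1874} \approx -5.1588 \cdot 10^{6}$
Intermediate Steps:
$b{\left(H \right)} = -8 + 2 H^{2}$ ($b{\left(H \right)} = \left(H^{2} + H^{2}\right) - 8 = 2 H^{2} - 8 = -8 + 2 H^{2}$)
$l = 2367$ ($l = - 3 \left(261 - \left(-8 + 2 \cdot 23^{2}\right)\right) = - 3 \left(261 - \left(-8 + 2 \cdot 529\right)\right) = - 3 \left(261 - \left(-8 + 1058\right)\right) = - 3 \left(261 - 1050\right) = \left(-3\right) \left(-789\right) = 2367$)
$\left(l - 3656\right) \left(\left(-1\right) \left(-4003\right) + \frac{2198 - 599}{-543 - 1331}\right) = \left(2367 - 3656\right) \left(\left(-1\right) \left(-4003\right) + \frac{2198 - 599}{-543 - 1331}\right) = - 1289 \left(4003 + \frac{1599}{-1874}\right) = - 1289 \left(4003 + 1599 \left(- \frac{1}{1874}\right)\right) = - 1289 \left(4003 - \frac{1599}{1874}\right) = \left(-1289\right) \frac{7500023}{1874} = - \frac{9667529647}{1874}$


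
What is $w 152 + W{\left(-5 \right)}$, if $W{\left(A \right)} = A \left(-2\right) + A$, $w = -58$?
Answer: $-8811$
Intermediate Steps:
$W{\left(A \right)} = - A$ ($W{\left(A \right)} = - 2 A + A = - A$)
$w 152 + W{\left(-5 \right)} = \left(-58\right) 152 - -5 = -8816 + 5 = -8811$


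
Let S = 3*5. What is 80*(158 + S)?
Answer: 13840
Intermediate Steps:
S = 15
80*(158 + S) = 80*(158 + 15) = 80*173 = 13840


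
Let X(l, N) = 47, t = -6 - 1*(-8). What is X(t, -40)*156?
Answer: 7332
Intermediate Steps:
t = 2 (t = -6 + 8 = 2)
X(t, -40)*156 = 47*156 = 7332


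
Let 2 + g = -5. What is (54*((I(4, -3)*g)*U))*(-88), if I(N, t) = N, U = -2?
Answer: -266112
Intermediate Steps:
g = -7 (g = -2 - 5 = -7)
(54*((I(4, -3)*g)*U))*(-88) = (54*((4*(-7))*(-2)))*(-88) = (54*(-28*(-2)))*(-88) = (54*56)*(-88) = 3024*(-88) = -266112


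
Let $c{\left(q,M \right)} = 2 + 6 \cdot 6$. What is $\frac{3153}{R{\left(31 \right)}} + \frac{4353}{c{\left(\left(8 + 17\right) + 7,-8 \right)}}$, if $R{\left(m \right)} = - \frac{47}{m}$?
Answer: $- \frac{3509643}{1786} \approx -1965.1$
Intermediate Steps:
$c{\left(q,M \right)} = 38$ ($c{\left(q,M \right)} = 2 + 36 = 38$)
$\frac{3153}{R{\left(31 \right)}} + \frac{4353}{c{\left(\left(8 + 17\right) + 7,-8 \right)}} = \frac{3153}{\left(-47\right) \frac{1}{31}} + \frac{4353}{38} = \frac{3153}{\left(-47\right) \frac{1}{31}} + 4353 \cdot \frac{1}{38} = \frac{3153}{- \frac{47}{31}} + \frac{4353}{38} = 3153 \left(- \frac{31}{47}\right) + \frac{4353}{38} = - \frac{97743}{47} + \frac{4353}{38} = - \frac{3509643}{1786}$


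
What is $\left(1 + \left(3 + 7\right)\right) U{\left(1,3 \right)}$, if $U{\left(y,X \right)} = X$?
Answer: $33$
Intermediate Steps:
$\left(1 + \left(3 + 7\right)\right) U{\left(1,3 \right)} = \left(1 + \left(3 + 7\right)\right) 3 = \left(1 + 10\right) 3 = 11 \cdot 3 = 33$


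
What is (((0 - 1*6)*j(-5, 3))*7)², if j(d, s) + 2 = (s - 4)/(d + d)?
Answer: 159201/25 ≈ 6368.0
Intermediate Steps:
j(d, s) = -2 + (-4 + s)/(2*d) (j(d, s) = -2 + (s - 4)/(d + d) = -2 + (-4 + s)/((2*d)) = -2 + (-4 + s)*(1/(2*d)) = -2 + (-4 + s)/(2*d))
(((0 - 1*6)*j(-5, 3))*7)² = (((0 - 1*6)*((½)*(-4 + 3 - 4*(-5))/(-5)))*7)² = (((0 - 6)*((½)*(-⅕)*(-4 + 3 + 20)))*7)² = (-3*(-1)*19/5*7)² = (-6*(-19/10)*7)² = ((57/5)*7)² = (399/5)² = 159201/25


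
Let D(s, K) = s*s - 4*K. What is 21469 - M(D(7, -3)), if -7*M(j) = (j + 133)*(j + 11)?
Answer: 164251/7 ≈ 23464.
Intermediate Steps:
D(s, K) = s**2 - 4*K
M(j) = -(11 + j)*(133 + j)/7 (M(j) = -(j + 133)*(j + 11)/7 = -(133 + j)*(11 + j)/7 = -(11 + j)*(133 + j)/7)
21469 - M(D(7, -3)) = 21469 - (-209 - 144*(7**2 - 4*(-3))/7 - (7**2 - 4*(-3))**2/7) = 21469 - (-209 - 144*(49 + 12)/7 - (49 + 12)**2/7) = 21469 - (-209 - 144/7*61 - 1/7*61**2) = 21469 - (-209 - 8784/7 - 1/7*3721) = 21469 - (-209 - 8784/7 - 3721/7) = 21469 - 1*(-13968/7) = 21469 + 13968/7 = 164251/7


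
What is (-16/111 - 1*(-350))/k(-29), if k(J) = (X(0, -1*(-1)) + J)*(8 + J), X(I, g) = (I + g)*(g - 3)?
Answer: 38834/72261 ≈ 0.53741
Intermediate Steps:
X(I, g) = (-3 + g)*(I + g) (X(I, g) = (I + g)*(-3 + g) = (-3 + g)*(I + g))
k(J) = (-2 + J)*(8 + J) (k(J) = (((-1*(-1))² - 3*0 - (-3)*(-1) + 0*(-1*(-1))) + J)*(8 + J) = ((1² + 0 - 3*1 + 0*1) + J)*(8 + J) = ((1 + 0 - 3 + 0) + J)*(8 + J) = (-2 + J)*(8 + J))
(-16/111 - 1*(-350))/k(-29) = (-16/111 - 1*(-350))/(-16 + (-29)² + 6*(-29)) = (-16*1/111 + 350)/(-16 + 841 - 174) = (-16/111 + 350)/651 = (38834/111)*(1/651) = 38834/72261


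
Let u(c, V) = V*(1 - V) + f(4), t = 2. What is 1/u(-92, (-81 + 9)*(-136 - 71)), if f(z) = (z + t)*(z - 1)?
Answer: -1/222114294 ≈ -4.5022e-9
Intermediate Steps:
f(z) = (-1 + z)*(2 + z) (f(z) = (z + 2)*(z - 1) = (2 + z)*(-1 + z) = (-1 + z)*(2 + z))
u(c, V) = 18 + V*(1 - V) (u(c, V) = V*(1 - V) + (-2 + 4 + 4**2) = V*(1 - V) + (-2 + 4 + 16) = V*(1 - V) + 18 = 18 + V*(1 - V))
1/u(-92, (-81 + 9)*(-136 - 71)) = 1/(18 + (-81 + 9)*(-136 - 71) - ((-81 + 9)*(-136 - 71))**2) = 1/(18 - 72*(-207) - (-72*(-207))**2) = 1/(18 + 14904 - 1*14904**2) = 1/(18 + 14904 - 1*222129216) = 1/(18 + 14904 - 222129216) = 1/(-222114294) = -1/222114294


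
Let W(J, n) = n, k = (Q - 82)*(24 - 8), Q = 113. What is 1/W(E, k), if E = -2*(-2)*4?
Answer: 1/496 ≈ 0.0020161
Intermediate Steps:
E = 16 (E = 4*4 = 16)
k = 496 (k = (113 - 82)*(24 - 8) = 31*16 = 496)
1/W(E, k) = 1/496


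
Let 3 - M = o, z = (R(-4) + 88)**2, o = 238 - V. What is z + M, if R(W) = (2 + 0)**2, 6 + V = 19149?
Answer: 27372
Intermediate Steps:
V = 19143 (V = -6 + 19149 = 19143)
R(W) = 4 (R(W) = 2**2 = 4)
o = -18905 (o = 238 - 1*19143 = 238 - 19143 = -18905)
z = 8464 (z = (4 + 88)**2 = 92**2 = 8464)
M = 18908 (M = 3 - 1*(-18905) = 3 + 18905 = 18908)
z + M = 8464 + 18908 = 27372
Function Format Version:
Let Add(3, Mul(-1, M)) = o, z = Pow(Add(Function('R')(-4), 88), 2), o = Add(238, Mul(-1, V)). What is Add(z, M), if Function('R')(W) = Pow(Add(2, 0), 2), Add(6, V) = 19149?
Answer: 27372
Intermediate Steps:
V = 19143 (V = Add(-6, 19149) = 19143)
Function('R')(W) = 4 (Function('R')(W) = Pow(2, 2) = 4)
o = -18905 (o = Add(238, Mul(-1, 19143)) = Add(238, -19143) = -18905)
z = 8464 (z = Pow(Add(4, 88), 2) = Pow(92, 2) = 8464)
M = 18908 (M = Add(3, Mul(-1, -18905)) = Add(3, 18905) = 18908)
Add(z, M) = Add(8464, 18908) = 27372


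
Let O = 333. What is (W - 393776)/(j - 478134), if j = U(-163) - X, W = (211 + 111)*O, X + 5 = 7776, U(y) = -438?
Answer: 26050/44213 ≈ 0.58919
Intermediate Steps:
X = 7771 (X = -5 + 7776 = 7771)
W = 107226 (W = (211 + 111)*333 = 322*333 = 107226)
j = -8209 (j = -438 - 1*7771 = -438 - 7771 = -8209)
(W - 393776)/(j - 478134) = (107226 - 393776)/(-8209 - 478134) = -286550/(-486343) = -286550*(-1/486343) = 26050/44213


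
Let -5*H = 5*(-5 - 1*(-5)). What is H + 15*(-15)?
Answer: -225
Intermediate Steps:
H = 0 (H = -(-5 - 1*(-5)) = -(-5 + 5) = -0 = -1/5*0 = 0)
H + 15*(-15) = 0 + 15*(-15) = 0 - 225 = -225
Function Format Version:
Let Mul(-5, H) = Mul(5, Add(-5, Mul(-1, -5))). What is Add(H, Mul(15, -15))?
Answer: -225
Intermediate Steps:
H = 0 (H = Mul(Rational(-1, 5), Mul(5, Add(-5, Mul(-1, -5)))) = Mul(Rational(-1, 5), Mul(5, Add(-5, 5))) = Mul(Rational(-1, 5), Mul(5, 0)) = Mul(Rational(-1, 5), 0) = 0)
Add(H, Mul(15, -15)) = Add(0, Mul(15, -15)) = Add(0, -225) = -225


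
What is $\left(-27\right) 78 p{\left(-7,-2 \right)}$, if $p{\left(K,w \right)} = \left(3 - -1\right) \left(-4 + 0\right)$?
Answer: $33696$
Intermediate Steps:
$p{\left(K,w \right)} = -16$ ($p{\left(K,w \right)} = \left(3 + 1\right) \left(-4\right) = 4 \left(-4\right) = -16$)
$\left(-27\right) 78 p{\left(-7,-2 \right)} = \left(-27\right) 78 \left(-16\right) = \left(-2106\right) \left(-16\right) = 33696$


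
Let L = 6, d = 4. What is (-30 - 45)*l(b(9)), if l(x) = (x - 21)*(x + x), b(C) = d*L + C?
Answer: -59400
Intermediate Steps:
b(C) = 24 + C (b(C) = 4*6 + C = 24 + C)
l(x) = 2*x*(-21 + x) (l(x) = (-21 + x)*(2*x) = 2*x*(-21 + x))
(-30 - 45)*l(b(9)) = (-30 - 45)*(2*(24 + 9)*(-21 + (24 + 9))) = -150*33*(-21 + 33) = -150*33*12 = -75*792 = -59400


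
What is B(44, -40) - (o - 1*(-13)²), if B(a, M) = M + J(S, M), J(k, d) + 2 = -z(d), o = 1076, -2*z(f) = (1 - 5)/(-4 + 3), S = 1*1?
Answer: -947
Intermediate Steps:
S = 1
z(f) = -2 (z(f) = -(1 - 5)/(2*(-4 + 3)) = -(-2)/(-1) = -(-2)*(-1) = -½*4 = -2)
J(k, d) = 0 (J(k, d) = -2 - 1*(-2) = -2 + 2 = 0)
B(a, M) = M (B(a, M) = M + 0 = M)
B(44, -40) - (o - 1*(-13)²) = -40 - (1076 - 1*(-13)²) = -40 - (1076 - 1*169) = -40 - (1076 - 169) = -40 - 1*907 = -40 - 907 = -947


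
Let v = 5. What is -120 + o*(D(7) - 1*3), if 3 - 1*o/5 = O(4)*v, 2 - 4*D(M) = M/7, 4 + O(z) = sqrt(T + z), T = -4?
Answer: -1745/4 ≈ -436.25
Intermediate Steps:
O(z) = -4 + sqrt(-4 + z)
D(M) = 1/2 - M/28 (D(M) = 1/2 - M/(4*7) = 1/2 - M/28)
o = 115 (o = 15 - 5*(-4 + sqrt(-4 + 4))*5 = 15 - 5*(-4 + sqrt(0))*5 = 15 - 5*(-4 + 0)*5 = 15 - (-20)*5 = 15 - 5*(-20) = 15 + 100 = 115)
-120 + o*(D(7) - 1*3) = -120 + 115*((1/2 - 1/28*7) - 1*3) = -120 + 115*((1/2 - 1/4) - 3) = -120 + 115*(1/4 - 3) = -120 + 115*(-11/4) = -120 - 1265/4 = -1745/4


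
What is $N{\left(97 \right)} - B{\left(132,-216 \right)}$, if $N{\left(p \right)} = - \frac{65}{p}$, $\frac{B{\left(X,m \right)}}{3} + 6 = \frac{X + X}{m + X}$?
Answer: $\frac{18169}{679} \approx 26.758$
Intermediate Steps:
$B{\left(X,m \right)} = -18 + \frac{6 X}{X + m}$ ($B{\left(X,m \right)} = -18 + 3 \frac{X + X}{m + X} = -18 + 3 \frac{2 X}{X + m} = -18 + \frac{6 X}{X + m}$)
$N{\left(97 \right)} - B{\left(132,-216 \right)} = - \frac{65}{97} - \frac{6 \left(\left(-3\right) \left(-216\right) - 264\right)}{132 - 216} = \left(-65\right) \frac{1}{97} - \frac{6 \left(648 - 264\right)}{-84} = - \frac{65}{97} - 6 \left(- \frac{1}{84}\right) 384 = - \frac{65}{97} - - \frac{192}{7} = - \frac{65}{97} + \frac{192}{7} = \frac{18169}{679}$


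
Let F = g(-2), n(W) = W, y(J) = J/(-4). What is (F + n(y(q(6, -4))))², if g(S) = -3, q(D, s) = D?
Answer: 81/4 ≈ 20.250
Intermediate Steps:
y(J) = -J/4 (y(J) = J*(-¼) = -J/4)
F = -3
(F + n(y(q(6, -4))))² = (-3 - ¼*6)² = (-3 - 3/2)² = (-9/2)² = 81/4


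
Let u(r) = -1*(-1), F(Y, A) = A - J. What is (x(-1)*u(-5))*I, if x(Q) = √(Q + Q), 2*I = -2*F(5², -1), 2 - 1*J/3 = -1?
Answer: 10*I*√2 ≈ 14.142*I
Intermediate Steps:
J = 9 (J = 6 - 3*(-1) = 6 + 3 = 9)
F(Y, A) = -9 + A (F(Y, A) = A - 1*9 = A - 9 = -9 + A)
u(r) = 1
I = 10 (I = (-2*(-9 - 1))/2 = (-2*(-10))/2 = (½)*20 = 10)
x(Q) = √2*√Q (x(Q) = √(2*Q) = √2*√Q)
(x(-1)*u(-5))*I = ((√2*√(-1))*1)*10 = ((√2*I)*1)*10 = ((I*√2)*1)*10 = (I*√2)*10 = 10*I*√2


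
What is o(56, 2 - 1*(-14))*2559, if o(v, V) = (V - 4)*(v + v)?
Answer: 3439296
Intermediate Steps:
o(v, V) = 2*v*(-4 + V) (o(v, V) = (-4 + V)*(2*v) = 2*v*(-4 + V))
o(56, 2 - 1*(-14))*2559 = (2*56*(-4 + (2 - 1*(-14))))*2559 = (2*56*(-4 + (2 + 14)))*2559 = (2*56*(-4 + 16))*2559 = (2*56*12)*2559 = 1344*2559 = 3439296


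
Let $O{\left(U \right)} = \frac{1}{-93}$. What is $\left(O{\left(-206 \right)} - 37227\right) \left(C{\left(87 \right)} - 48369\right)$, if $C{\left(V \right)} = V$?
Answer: $\frac{55719230528}{31} \approx 1.7974 \cdot 10^{9}$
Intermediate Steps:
$O{\left(U \right)} = - \frac{1}{93}$
$\left(O{\left(-206 \right)} - 37227\right) \left(C{\left(87 \right)} - 48369\right) = \left(- \frac{1}{93} - 37227\right) \left(87 - 48369\right) = \left(- \frac{3462112}{93}\right) \left(-48282\right) = \frac{55719230528}{31}$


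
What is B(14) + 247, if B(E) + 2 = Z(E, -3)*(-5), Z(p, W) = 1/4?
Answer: 975/4 ≈ 243.75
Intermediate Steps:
Z(p, W) = 1/4
B(E) = -13/4 (B(E) = -2 + (1/4)*(-5) = -2 - 5/4 = -13/4)
B(14) + 247 = -13/4 + 247 = 975/4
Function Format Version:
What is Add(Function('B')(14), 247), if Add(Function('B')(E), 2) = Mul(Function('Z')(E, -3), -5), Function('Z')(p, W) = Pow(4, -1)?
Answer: Rational(975, 4) ≈ 243.75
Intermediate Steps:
Function('Z')(p, W) = Rational(1, 4)
Function('B')(E) = Rational(-13, 4) (Function('B')(E) = Add(-2, Mul(Rational(1, 4), -5)) = Add(-2, Rational(-5, 4)) = Rational(-13, 4))
Add(Function('B')(14), 247) = Add(Rational(-13, 4), 247) = Rational(975, 4)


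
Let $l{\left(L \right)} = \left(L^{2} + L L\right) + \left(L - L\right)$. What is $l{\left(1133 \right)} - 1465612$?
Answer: $1101766$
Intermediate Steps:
$l{\left(L \right)} = 2 L^{2}$ ($l{\left(L \right)} = \left(L^{2} + L^{2}\right) + 0 = 2 L^{2} + 0 = 2 L^{2}$)
$l{\left(1133 \right)} - 1465612 = 2 \cdot 1133^{2} - 1465612 = 2 \cdot 1283689 - 1465612 = 2567378 - 1465612 = 1101766$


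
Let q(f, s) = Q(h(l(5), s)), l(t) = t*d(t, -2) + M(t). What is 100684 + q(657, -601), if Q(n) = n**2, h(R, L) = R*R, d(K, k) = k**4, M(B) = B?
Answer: 52301309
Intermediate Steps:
l(t) = 17*t (l(t) = t*(-2)**4 + t = t*16 + t = 16*t + t = 17*t)
h(R, L) = R**2
q(f, s) = 52200625 (q(f, s) = ((17*5)**2)**2 = (85**2)**2 = 7225**2 = 52200625)
100684 + q(657, -601) = 100684 + 52200625 = 52301309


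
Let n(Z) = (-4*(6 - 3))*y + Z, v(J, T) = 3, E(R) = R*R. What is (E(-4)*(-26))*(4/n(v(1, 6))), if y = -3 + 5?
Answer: 1664/21 ≈ 79.238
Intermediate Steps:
y = 2
E(R) = R**2
n(Z) = -24 + Z (n(Z) = -4*(6 - 3)*2 + Z = -4*3*2 + Z = -12*2 + Z = -24 + Z)
(E(-4)*(-26))*(4/n(v(1, 6))) = ((-4)**2*(-26))*(4/(-24 + 3)) = (16*(-26))*(4/(-21)) = -1664*(-1)/21 = -416*(-4/21) = 1664/21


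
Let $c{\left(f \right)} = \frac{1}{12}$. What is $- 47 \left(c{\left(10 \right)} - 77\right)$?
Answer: $\frac{43381}{12} \approx 3615.1$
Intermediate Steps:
$c{\left(f \right)} = \frac{1}{12}$
$- 47 \left(c{\left(10 \right)} - 77\right) = - 47 \left(\frac{1}{12} - 77\right) = \left(-47\right) \left(- \frac{923}{12}\right) = \frac{43381}{12}$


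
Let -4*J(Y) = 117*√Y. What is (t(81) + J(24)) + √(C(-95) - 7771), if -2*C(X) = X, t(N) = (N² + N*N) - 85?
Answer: 13037 - 117*√6/2 + I*√30894/2 ≈ 12894.0 + 87.883*I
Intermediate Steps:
t(N) = -85 + 2*N² (t(N) = (N² + N²) - 85 = 2*N² - 85 = -85 + 2*N²)
C(X) = -X/2
J(Y) = -117*√Y/4
(t(81) + J(24)) + √(C(-95) - 7771) = ((-85 + 2*81²) - 117*√6/2) + √(-½*(-95) - 7771) = ((-85 + 2*6561) - 117*√6/2) + √(95/2 - 7771) = ((-85 + 13122) - 117*√6/2) + √(-15447/2) = (13037 - 117*√6/2) + I*√30894/2 = 13037 - 117*√6/2 + I*√30894/2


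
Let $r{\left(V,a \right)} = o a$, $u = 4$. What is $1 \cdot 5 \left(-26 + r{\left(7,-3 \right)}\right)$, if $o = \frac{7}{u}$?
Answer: $- \frac{625}{4} \approx -156.25$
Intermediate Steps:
$o = \frac{7}{4} \approx 1.75$
$r{\left(V,a \right)} = \frac{7 a}{4}$
$1 \cdot 5 \left(-26 + r{\left(7,-3 \right)}\right) = 1 \cdot 5 \left(-26 + \frac{7}{4} \left(-3\right)\right) = 5 \left(-26 - \frac{21}{4}\right) = 5 \left(- \frac{125}{4}\right) = - \frac{625}{4}$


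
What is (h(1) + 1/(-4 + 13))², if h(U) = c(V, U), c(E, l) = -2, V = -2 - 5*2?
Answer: 289/81 ≈ 3.5679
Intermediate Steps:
V = -12 (V = -2 - 10 = -12)
h(U) = -2
(h(1) + 1/(-4 + 13))² = (-2 + 1/(-4 + 13))² = (-2 + 1/9)² = (-2 + ⅑)² = (-17/9)² = 289/81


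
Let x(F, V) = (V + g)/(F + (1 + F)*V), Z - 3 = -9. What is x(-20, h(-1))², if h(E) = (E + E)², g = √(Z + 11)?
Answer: (4 + √5)²/9216 ≈ 0.0042197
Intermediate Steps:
Z = -6 (Z = 3 - 9 = -6)
g = √5 (g = √(-6 + 11) = √5 ≈ 2.2361)
h(E) = 4*E² (h(E) = (2*E)² = 4*E²)
x(F, V) = (V + √5)/(F + V*(1 + F)) (x(F, V) = (V + √5)/(F + (1 + F)*V) = (V + √5)/(F + V*(1 + F)))
x(-20, h(-1))² = ((4*(-1)² + √5)/(-20 + 4*(-1)² - 80*(-1)²))² = ((4*1 + √5)/(-20 + 4*1 - 80))² = ((4 + √5)/(-20 + 4 - 20*4))² = ((4 + √5)/(-20 + 4 - 80))² = ((4 + √5)/(-96))² = (-(4 + √5)/96)² = (-1/24 - √5/96)²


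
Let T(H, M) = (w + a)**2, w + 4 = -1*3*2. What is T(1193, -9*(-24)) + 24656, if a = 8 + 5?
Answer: 24665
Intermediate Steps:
w = -10 (w = -4 - 1*3*2 = -4 - 3*2 = -4 - 6 = -10)
a = 13
T(H, M) = 9 (T(H, M) = (-10 + 13)**2 = 3**2 = 9)
T(1193, -9*(-24)) + 24656 = 9 + 24656 = 24665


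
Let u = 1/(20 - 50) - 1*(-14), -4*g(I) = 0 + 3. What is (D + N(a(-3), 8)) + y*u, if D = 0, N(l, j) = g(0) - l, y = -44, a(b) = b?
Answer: -36737/60 ≈ -612.28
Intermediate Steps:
g(I) = -3/4 (g(I) = -(0 + 3)/4 = -1/4*3 = -3/4)
N(l, j) = -3/4 - l
u = 419/30 (u = 1/(-30) + 14 = -1/30 + 14 = 419/30 ≈ 13.967)
(D + N(a(-3), 8)) + y*u = (0 + (-3/4 - 1*(-3))) - 44*419/30 = (0 + (-3/4 + 3)) - 9218/15 = (0 + 9/4) - 9218/15 = 9/4 - 9218/15 = -36737/60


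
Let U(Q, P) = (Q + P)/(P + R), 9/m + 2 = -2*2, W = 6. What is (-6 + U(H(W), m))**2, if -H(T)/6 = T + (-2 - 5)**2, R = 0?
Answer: 46225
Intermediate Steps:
m = -3/2 (m = 9/(-2 - 2*2) = 9/(-2 - 4) = 9/(-6) = 9*(-1/6) = -3/2 ≈ -1.5000)
H(T) = -294 - 6*T (H(T) = -6*(T + (-2 - 5)**2) = -6*(T + (-7)**2) = -6*(T + 49) = -6*(49 + T) = -294 - 6*T)
U(Q, P) = (P + Q)/P (U(Q, P) = (Q + P)/(P + 0) = (P + Q)/P)
(-6 + U(H(W), m))**2 = (-6 + (-3/2 + (-294 - 6*6))/(-3/2))**2 = (-6 - 2*(-3/2 + (-294 - 36))/3)**2 = (-6 - 2*(-3/2 - 330)/3)**2 = (-6 - 2/3*(-663/2))**2 = (-6 + 221)**2 = 215**2 = 46225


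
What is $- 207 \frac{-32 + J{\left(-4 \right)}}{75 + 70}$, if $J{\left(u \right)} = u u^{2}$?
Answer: $\frac{19872}{145} \approx 137.05$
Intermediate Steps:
$J{\left(u \right)} = u^{3}$
$- 207 \frac{-32 + J{\left(-4 \right)}}{75 + 70} = - 207 \frac{-32 + \left(-4\right)^{3}}{75 + 70} = - 207 \frac{-32 - 64}{145} = - 207 \left(\left(-96\right) \frac{1}{145}\right) = \left(-207\right) \left(- \frac{96}{145}\right) = \frac{19872}{145}$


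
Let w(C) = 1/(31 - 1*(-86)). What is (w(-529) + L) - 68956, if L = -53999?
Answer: -14385734/117 ≈ -1.2296e+5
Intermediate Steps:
w(C) = 1/117 (w(C) = 1/(31 + 86) = 1/117)
(w(-529) + L) - 68956 = (1/117 - 53999) - 68956 = -6317882/117 - 68956 = -14385734/117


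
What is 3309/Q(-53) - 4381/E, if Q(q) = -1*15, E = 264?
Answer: -313097/1320 ≈ -237.19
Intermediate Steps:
Q(q) = -15
3309/Q(-53) - 4381/E = 3309/(-15) - 4381/264 = 3309*(-1/15) - 4381*1/264 = -1103/5 - 4381/264 = -313097/1320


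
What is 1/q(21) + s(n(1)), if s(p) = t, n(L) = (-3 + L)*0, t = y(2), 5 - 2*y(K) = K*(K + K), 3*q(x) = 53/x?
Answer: -33/106 ≈ -0.31132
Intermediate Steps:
q(x) = 53/(3*x) (q(x) = (53/x)/3 = 53/(3*x))
y(K) = 5/2 - K² (y(K) = 5/2 - K*(K + K)/2 = 5/2 - K*2*K/2 = 5/2 - K²)
t = -3/2 (t = 5/2 - 1*2² = 5/2 - 1*4 = 5/2 - 4 = -3/2 ≈ -1.5000)
n(L) = 0
s(p) = -3/2
1/q(21) + s(n(1)) = 1/((53/3)/21) - 3/2 = 1/((53/3)*(1/21)) - 3/2 = 1/(53/63) - 3/2 = 63/53 - 3/2 = -33/106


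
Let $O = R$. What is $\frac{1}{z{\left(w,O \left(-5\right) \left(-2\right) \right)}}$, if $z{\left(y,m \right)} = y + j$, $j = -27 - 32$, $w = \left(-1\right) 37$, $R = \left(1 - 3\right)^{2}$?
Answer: $- \frac{1}{96} \approx -0.010417$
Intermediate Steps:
$R = 4$ ($R = \left(-2\right)^{2} = 4$)
$w = -37$
$O = 4$
$j = -59$ ($j = -27 - 32 = -59$)
$z{\left(y,m \right)} = -59 + y$ ($z{\left(y,m \right)} = y - 59 = -59 + y$)
$\frac{1}{z{\left(w,O \left(-5\right) \left(-2\right) \right)}} = \frac{1}{-59 - 37} = \frac{1}{-96} = - \frac{1}{96}$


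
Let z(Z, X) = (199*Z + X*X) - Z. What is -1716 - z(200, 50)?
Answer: -43816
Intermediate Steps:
z(Z, X) = X² + 198*Z (z(Z, X) = (199*Z + X²) - Z = (X² + 199*Z) - Z = X² + 198*Z)
-1716 - z(200, 50) = -1716 - (50² + 198*200) = -1716 - (2500 + 39600) = -1716 - 1*42100 = -1716 - 42100 = -43816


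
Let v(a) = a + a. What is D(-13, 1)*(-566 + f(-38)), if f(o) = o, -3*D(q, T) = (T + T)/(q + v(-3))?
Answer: -1208/57 ≈ -21.193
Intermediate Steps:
v(a) = 2*a
D(q, T) = -2*T/(3*(-6 + q)) (D(q, T) = -(T + T)/(3*(q + 2*(-3))) = -2*T/(3*(q - 6)) = -2*T/(3*(-6 + q)))
D(-13, 1)*(-566 + f(-38)) = (-2*1/(-18 + 3*(-13)))*(-566 - 38) = -2*1/(-18 - 39)*(-604) = -2*1/(-57)*(-604) = -2*1*(-1/57)*(-604) = (2/57)*(-604) = -1208/57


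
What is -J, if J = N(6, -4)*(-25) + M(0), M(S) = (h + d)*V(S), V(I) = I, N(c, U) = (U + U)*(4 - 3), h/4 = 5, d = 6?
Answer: -200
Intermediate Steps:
h = 20 (h = 4*5 = 20)
N(c, U) = 2*U (N(c, U) = (2*U)*1 = 2*U)
M(S) = 26*S (M(S) = (20 + 6)*S = 26*S)
J = 200 (J = (2*(-4))*(-25) + 26*0 = -8*(-25) + 0 = 200 + 0 = 200)
-J = -1*200 = -200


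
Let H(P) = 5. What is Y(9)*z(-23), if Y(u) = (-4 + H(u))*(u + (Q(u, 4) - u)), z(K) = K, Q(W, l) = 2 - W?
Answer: 161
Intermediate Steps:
Y(u) = 2 - u (Y(u) = (-4 + 5)*(u + ((2 - u) - u)) = 1*(u + (2 - 2*u)) = 1*(2 - u) = 2 - u)
Y(9)*z(-23) = (2 - 1*9)*(-23) = (2 - 9)*(-23) = -7*(-23) = 161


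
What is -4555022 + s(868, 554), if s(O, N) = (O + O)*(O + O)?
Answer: -1541326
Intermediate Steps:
s(O, N) = 4*O**2 (s(O, N) = (2*O)*(2*O) = 4*O**2)
-4555022 + s(868, 554) = -4555022 + 4*868**2 = -4555022 + 4*753424 = -4555022 + 3013696 = -1541326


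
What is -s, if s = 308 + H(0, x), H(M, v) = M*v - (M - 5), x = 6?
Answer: -313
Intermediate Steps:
H(M, v) = 5 - M + M*v (H(M, v) = M*v - (-5 + M) = M*v + (5 - M) = 5 - M + M*v)
s = 313 (s = 308 + (5 - 1*0 + 0*6) = 308 + (5 + 0 + 0) = 308 + 5 = 313)
-s = -1*313 = -313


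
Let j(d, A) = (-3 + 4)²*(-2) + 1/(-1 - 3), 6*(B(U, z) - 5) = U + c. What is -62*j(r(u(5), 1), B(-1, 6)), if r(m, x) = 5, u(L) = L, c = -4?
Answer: 279/2 ≈ 139.50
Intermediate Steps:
B(U, z) = 13/3 + U/6 (B(U, z) = 5 + (U - 4)/6 = 5 + (-4 + U)/6 = 5 + (-⅔ + U/6) = 13/3 + U/6)
j(d, A) = -9/4 (j(d, A) = 1²*(-2) + 1/(-4) = 1*(-2) - ¼ = -2 - ¼ = -9/4)
-62*j(r(u(5), 1), B(-1, 6)) = -62*(-9/4) = 279/2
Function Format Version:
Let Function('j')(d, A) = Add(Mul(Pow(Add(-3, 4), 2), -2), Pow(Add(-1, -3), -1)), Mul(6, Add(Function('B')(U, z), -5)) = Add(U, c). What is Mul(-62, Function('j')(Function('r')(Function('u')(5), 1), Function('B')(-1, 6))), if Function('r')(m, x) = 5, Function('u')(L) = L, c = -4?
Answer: Rational(279, 2) ≈ 139.50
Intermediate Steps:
Function('B')(U, z) = Add(Rational(13, 3), Mul(Rational(1, 6), U)) (Function('B')(U, z) = Add(5, Mul(Rational(1, 6), Add(U, -4))) = Add(5, Mul(Rational(1, 6), Add(-4, U))) = Add(5, Add(Rational(-2, 3), Mul(Rational(1, 6), U))) = Add(Rational(13, 3), Mul(Rational(1, 6), U)))
Function('j')(d, A) = Rational(-9, 4) (Function('j')(d, A) = Add(Mul(Pow(1, 2), -2), Pow(-4, -1)) = Add(Mul(1, -2), Rational(-1, 4)) = Add(-2, Rational(-1, 4)) = Rational(-9, 4))
Mul(-62, Function('j')(Function('r')(Function('u')(5), 1), Function('B')(-1, 6))) = Mul(-62, Rational(-9, 4)) = Rational(279, 2)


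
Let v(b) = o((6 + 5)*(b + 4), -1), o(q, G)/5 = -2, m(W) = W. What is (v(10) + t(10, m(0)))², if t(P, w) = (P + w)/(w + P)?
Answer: 81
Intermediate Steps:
o(q, G) = -10 (o(q, G) = 5*(-2) = -10)
v(b) = -10
t(P, w) = 1 (t(P, w) = (P + w)/(P + w) = 1)
(v(10) + t(10, m(0)))² = (-10 + 1)² = (-9)² = 81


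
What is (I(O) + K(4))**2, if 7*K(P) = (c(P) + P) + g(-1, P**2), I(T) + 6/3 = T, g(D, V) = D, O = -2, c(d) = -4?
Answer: 841/49 ≈ 17.163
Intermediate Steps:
I(T) = -2 + T
K(P) = -5/7 + P/7 (K(P) = ((-4 + P) - 1)/7 = (-5 + P)/7 = -5/7 + P/7)
(I(O) + K(4))**2 = ((-2 - 2) + (-5/7 + (1/7)*4))**2 = (-4 + (-5/7 + 4/7))**2 = (-4 - 1/7)**2 = (-29/7)**2 = 841/49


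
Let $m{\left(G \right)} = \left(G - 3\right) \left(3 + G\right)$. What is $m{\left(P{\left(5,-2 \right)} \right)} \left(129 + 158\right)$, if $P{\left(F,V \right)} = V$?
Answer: $-1435$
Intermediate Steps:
$m{\left(G \right)} = \left(-3 + G\right) \left(3 + G\right)$
$m{\left(P{\left(5,-2 \right)} \right)} \left(129 + 158\right) = \left(-9 + \left(-2\right)^{2}\right) \left(129 + 158\right) = \left(-9 + 4\right) 287 = \left(-5\right) 287 = -1435$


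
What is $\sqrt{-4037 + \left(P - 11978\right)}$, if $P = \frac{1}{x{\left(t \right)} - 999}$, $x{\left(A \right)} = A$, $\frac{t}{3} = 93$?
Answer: $\frac{i \sqrt{57654005}}{60} \approx 126.55 i$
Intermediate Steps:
$t = 279$ ($t = 3 \cdot 93 = 279$)
$P = - \frac{1}{720}$ ($P = \frac{1}{279 - 999} = \frac{1}{-720} = - \frac{1}{720} \approx -0.0013889$)
$\sqrt{-4037 + \left(P - 11978\right)} = \sqrt{-4037 - \frac{8624161}{720}} = \sqrt{- \frac{11530801}{720}} = \frac{i \sqrt{57654005}}{60}$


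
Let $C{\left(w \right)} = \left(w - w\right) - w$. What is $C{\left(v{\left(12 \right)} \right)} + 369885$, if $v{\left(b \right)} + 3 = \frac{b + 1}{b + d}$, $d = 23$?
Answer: $\frac{12946067}{35} \approx 3.6989 \cdot 10^{5}$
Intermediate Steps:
$v{\left(b \right)} = -3 + \frac{1 + b}{23 + b}$ ($v{\left(b \right)} = -3 + \frac{b + 1}{b + 23} = -3 + \frac{1 + b}{23 + b}$)
$C{\left(w \right)} = - w$ ($C{\left(w \right)} = 0 - w = - w$)
$C{\left(v{\left(12 \right)} \right)} + 369885 = - \frac{2 \left(-34 - 12\right)}{23 + 12} + 369885 = - \frac{2 \left(-34 - 12\right)}{35} + 369885 = - \frac{2 \left(-46\right)}{35} + 369885 = \left(-1\right) \left(- \frac{92}{35}\right) + 369885 = \frac{92}{35} + 369885 = \frac{12946067}{35}$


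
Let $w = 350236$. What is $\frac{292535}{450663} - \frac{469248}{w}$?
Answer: $- \frac{27254105791}{39459601617} \approx -0.69068$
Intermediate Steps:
$\frac{292535}{450663} - \frac{469248}{w} = \frac{292535}{450663} - \frac{469248}{350236} = 292535 \cdot \frac{1}{450663} - \frac{117312}{87559} = \frac{292535}{450663} - \frac{117312}{87559} = - \frac{27254105791}{39459601617}$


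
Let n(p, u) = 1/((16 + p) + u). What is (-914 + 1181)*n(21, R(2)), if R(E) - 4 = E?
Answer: 267/43 ≈ 6.2093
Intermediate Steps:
R(E) = 4 + E
n(p, u) = 1/(16 + p + u)
(-914 + 1181)*n(21, R(2)) = (-914 + 1181)/(16 + 21 + (4 + 2)) = 267/(16 + 21 + 6) = 267/43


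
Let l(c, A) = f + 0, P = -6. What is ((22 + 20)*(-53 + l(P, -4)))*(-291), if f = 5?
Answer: 586656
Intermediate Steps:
l(c, A) = 5 (l(c, A) = 5 + 0 = 5)
((22 + 20)*(-53 + l(P, -4)))*(-291) = ((22 + 20)*(-53 + 5))*(-291) = (42*(-48))*(-291) = -2016*(-291) = 586656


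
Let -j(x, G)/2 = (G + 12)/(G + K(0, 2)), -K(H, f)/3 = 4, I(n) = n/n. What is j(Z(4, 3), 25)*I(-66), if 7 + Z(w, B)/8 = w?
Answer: -74/13 ≈ -5.6923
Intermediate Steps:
Z(w, B) = -56 + 8*w
I(n) = 1
K(H, f) = -12 (K(H, f) = -3*4 = -12)
j(x, G) = -2*(12 + G)/(-12 + G) (j(x, G) = -2*(G + 12)/(G - 12) = -2*(12 + G)/(-12 + G))
j(Z(4, 3), 25)*I(-66) = (2*(-12 - 1*25)/(-12 + 25))*1 = (2*(-12 - 25)/13)*1 = (2*(1/13)*(-37))*1 = -74/13*1 = -74/13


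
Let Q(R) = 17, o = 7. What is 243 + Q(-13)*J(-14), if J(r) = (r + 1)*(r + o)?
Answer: 1790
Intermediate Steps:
J(r) = (1 + r)*(7 + r) (J(r) = (r + 1)*(r + 7) = (1 + r)*(7 + r))
243 + Q(-13)*J(-14) = 243 + 17*(7 + (-14)² + 8*(-14)) = 243 + 17*(7 + 196 - 112) = 243 + 17*91 = 243 + 1547 = 1790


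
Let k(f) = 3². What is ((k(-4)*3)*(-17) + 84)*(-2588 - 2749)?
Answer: 2001375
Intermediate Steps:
k(f) = 9
((k(-4)*3)*(-17) + 84)*(-2588 - 2749) = ((9*3)*(-17) + 84)*(-2588 - 2749) = (27*(-17) + 84)*(-5337) = (-459 + 84)*(-5337) = -375*(-5337) = 2001375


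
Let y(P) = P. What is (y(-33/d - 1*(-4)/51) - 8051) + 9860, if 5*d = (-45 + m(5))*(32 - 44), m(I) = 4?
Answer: 15128327/8364 ≈ 1808.7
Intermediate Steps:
d = 492/5 (d = ((-45 + 4)*(32 - 44))/5 = (-41*(-12))/5 = (⅕)*492 = 492/5 ≈ 98.400)
(y(-33/d - 1*(-4)/51) - 8051) + 9860 = ((-33/492/5 - 1*(-4)/51) - 8051) + 9860 = ((-33*5/492 + 4*(1/51)) - 8051) + 9860 = ((-55/164 + 4/51) - 8051) + 9860 = (-2149/8364 - 8051) + 9860 = -67340713/8364 + 9860 = 15128327/8364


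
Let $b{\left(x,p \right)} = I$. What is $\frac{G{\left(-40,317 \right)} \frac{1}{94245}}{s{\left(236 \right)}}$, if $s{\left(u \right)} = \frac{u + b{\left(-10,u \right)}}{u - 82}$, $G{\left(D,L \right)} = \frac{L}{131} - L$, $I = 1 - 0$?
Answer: $- \frac{1269268}{585204903} \approx -0.0021689$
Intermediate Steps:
$I = 1$ ($I = 1 + 0 = 1$)
$b{\left(x,p \right)} = 1$
$G{\left(D,L \right)} = - \frac{130 L}{131}$ ($G{\left(D,L \right)} = L \frac{1}{131} - L = \frac{L}{131} - L = - \frac{130 L}{131}$)
$s{\left(u \right)} = \frac{1 + u}{-82 + u}$ ($s{\left(u \right)} = \frac{u + 1}{u - 82} = \frac{1 + u}{-82 + u}$)
$\frac{G{\left(-40,317 \right)} \frac{1}{94245}}{s{\left(236 \right)}} = \frac{\left(- \frac{130}{131}\right) 317 \cdot \frac{1}{94245}}{\frac{1}{-82 + 236} \left(1 + 236\right)} = \frac{\left(- \frac{41210}{131}\right) \frac{1}{94245}}{\frac{1}{154} \cdot 237} = - \frac{8242}{2469219 \cdot \frac{1}{154} \cdot 237} = - \frac{8242}{2469219 \cdot \frac{237}{154}} = \left(- \frac{8242}{2469219}\right) \frac{154}{237} = - \frac{1269268}{585204903}$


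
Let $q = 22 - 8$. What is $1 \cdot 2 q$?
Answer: $28$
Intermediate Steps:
$q = 14$
$1 \cdot 2 q = 1 \cdot 2 \cdot 14 = 2 \cdot 14 = 28$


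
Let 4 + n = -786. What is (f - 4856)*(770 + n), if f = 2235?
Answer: 52420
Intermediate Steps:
n = -790 (n = -4 - 786 = -790)
(f - 4856)*(770 + n) = (2235 - 4856)*(770 - 790) = -2621*(-20) = 52420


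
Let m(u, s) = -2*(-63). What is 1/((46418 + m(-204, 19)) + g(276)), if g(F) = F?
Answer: 1/46820 ≈ 2.1358e-5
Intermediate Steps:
m(u, s) = 126
1/((46418 + m(-204, 19)) + g(276)) = 1/((46418 + 126) + 276) = 1/(46544 + 276) = 1/46820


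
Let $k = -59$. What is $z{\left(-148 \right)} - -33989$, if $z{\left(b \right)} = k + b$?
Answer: $33782$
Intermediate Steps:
$z{\left(b \right)} = -59 + b$
$z{\left(-148 \right)} - -33989 = \left(-59 - 148\right) - -33989 = -207 + 33989 = 33782$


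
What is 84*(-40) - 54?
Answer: -3414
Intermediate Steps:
84*(-40) - 54 = -3360 - 54 = -3414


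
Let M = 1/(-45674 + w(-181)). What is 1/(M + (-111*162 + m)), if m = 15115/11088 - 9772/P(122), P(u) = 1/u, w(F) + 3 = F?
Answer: -84745584/102556108884847 ≈ -8.2633e-7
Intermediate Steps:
w(F) = -3 + F
M = -1/45858 (M = 1/(-45674 + (-3 - 181)) = 1/(-45674 - 184) = 1/(-45858) = -1/45858 ≈ -2.1806e-5)
m = -13218921077/11088 (m = 15115/11088 - 9772/(1/122) = 15115*(1/11088) - 9772/1/122 = 15115/11088 - 9772*122 = 15115/11088 - 1192184 = -13218921077/11088 ≈ -1.1922e+6)
1/(M + (-111*162 + m)) = 1/(-1/45858 + (-111*162 - 13218921077/11088)) = 1/(-1/45858 + (-17982 - 13218921077/11088)) = 1/(-1/45858 - 13418305493/11088) = 1/(-102556108884847/84745584) = -84745584/102556108884847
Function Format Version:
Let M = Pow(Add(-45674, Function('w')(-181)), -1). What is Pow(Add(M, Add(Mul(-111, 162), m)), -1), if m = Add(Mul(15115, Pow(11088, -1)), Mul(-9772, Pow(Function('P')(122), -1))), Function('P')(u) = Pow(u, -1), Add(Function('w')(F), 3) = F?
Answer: Rational(-84745584, 102556108884847) ≈ -8.2633e-7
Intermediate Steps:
Function('w')(F) = Add(-3, F)
M = Rational(-1, 45858) (M = Pow(Add(-45674, Add(-3, -181)), -1) = Pow(Add(-45674, -184), -1) = Pow(-45858, -1) = Rational(-1, 45858) ≈ -2.1806e-5)
m = Rational(-13218921077, 11088) (m = Add(Mul(15115, Pow(11088, -1)), Mul(-9772, Pow(Pow(122, -1), -1))) = Add(Mul(15115, Rational(1, 11088)), Mul(-9772, Pow(Rational(1, 122), -1))) = Add(Rational(15115, 11088), Mul(-9772, 122)) = Add(Rational(15115, 11088), -1192184) = Rational(-13218921077, 11088) ≈ -1.1922e+6)
Pow(Add(M, Add(Mul(-111, 162), m)), -1) = Pow(Add(Rational(-1, 45858), Add(Mul(-111, 162), Rational(-13218921077, 11088))), -1) = Pow(Add(Rational(-1, 45858), Add(-17982, Rational(-13218921077, 11088))), -1) = Pow(Add(Rational(-1, 45858), Rational(-13418305493, 11088)), -1) = Pow(Rational(-102556108884847, 84745584), -1) = Rational(-84745584, 102556108884847)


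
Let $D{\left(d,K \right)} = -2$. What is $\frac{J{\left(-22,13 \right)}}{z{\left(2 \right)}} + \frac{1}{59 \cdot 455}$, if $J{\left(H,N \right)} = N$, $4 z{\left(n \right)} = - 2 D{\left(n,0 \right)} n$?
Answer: $\frac{348987}{53690} \approx 6.5$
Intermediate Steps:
$z{\left(n \right)} = n$ ($z{\left(n \right)} = \frac{\left(-2\right) \left(-2\right) n}{4} = \frac{4 n}{4} = n$)
$\frac{J{\left(-22,13 \right)}}{z{\left(2 \right)}} + \frac{1}{59 \cdot 455} = \frac{13}{2} + \frac{1}{59 \cdot 455} = 13 \cdot \frac{1}{2} + \frac{1}{59} \cdot \frac{1}{455} = \frac{13}{2} + \frac{1}{26845} = \frac{348987}{53690}$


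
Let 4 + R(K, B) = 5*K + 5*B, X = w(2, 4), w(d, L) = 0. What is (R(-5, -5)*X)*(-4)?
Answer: 0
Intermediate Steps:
X = 0
R(K, B) = -4 + 5*B + 5*K (R(K, B) = -4 + (5*K + 5*B) = -4 + (5*B + 5*K) = -4 + 5*B + 5*K)
(R(-5, -5)*X)*(-4) = ((-4 + 5*(-5) + 5*(-5))*0)*(-4) = ((-4 - 25 - 25)*0)*(-4) = -54*0*(-4) = 0*(-4) = 0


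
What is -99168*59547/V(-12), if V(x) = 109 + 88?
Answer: -5905156896/197 ≈ -2.9975e+7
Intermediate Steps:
V(x) = 197
-99168*59547/V(-12) = -99168/(197/59547) = -99168/(197*(1/59547)) = -99168/197/59547 = -99168*59547/197 = -5905156896/197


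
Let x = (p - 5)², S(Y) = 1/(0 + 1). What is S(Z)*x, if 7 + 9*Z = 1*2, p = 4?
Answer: 1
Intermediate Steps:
Z = -5/9 (Z = -7/9 + (1*2)/9 = -7/9 + (⅑)*2 = -7/9 + 2/9 = -5/9 ≈ -0.55556)
S(Y) = 1 (S(Y) = 1/1 = 1)
x = 1 (x = (4 - 5)² = (-1)² = 1)
S(Z)*x = 1*1 = 1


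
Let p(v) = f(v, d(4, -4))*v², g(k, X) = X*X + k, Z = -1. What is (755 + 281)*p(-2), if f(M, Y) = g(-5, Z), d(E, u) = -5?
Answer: -16576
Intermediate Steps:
g(k, X) = k + X² (g(k, X) = X² + k = k + X²)
f(M, Y) = -4 (f(M, Y) = -5 + (-1)² = -5 + 1 = -4)
p(v) = -4*v²
(755 + 281)*p(-2) = (755 + 281)*(-4*(-2)²) = 1036*(-4*4) = 1036*(-16) = -16576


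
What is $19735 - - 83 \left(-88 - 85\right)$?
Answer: $5376$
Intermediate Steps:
$19735 - - 83 \left(-88 - 85\right) = 19735 - \left(-83\right) \left(-173\right) = 19735 - 14359 = 5376$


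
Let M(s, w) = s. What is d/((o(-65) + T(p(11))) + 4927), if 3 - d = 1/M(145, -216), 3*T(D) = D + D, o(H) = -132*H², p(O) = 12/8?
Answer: -217/40075970 ≈ -5.4147e-6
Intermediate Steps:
p(O) = 3/2 (p(O) = 12*(⅛) = 3/2)
T(D) = 2*D/3 (T(D) = (D + D)/3 = (2*D)/3 = 2*D/3)
d = 434/145 (d = 3 - 1/145 = 434/145 ≈ 2.9931)
d/((o(-65) + T(p(11))) + 4927) = 434/(145*((-132*(-65)² + (⅔)*(3/2)) + 4927)) = 434/(145*((-132*4225 + 1) + 4927)) = 434/(145*((-557700 + 1) + 4927)) = 434/(145*(-557699 + 4927)) = (434/145)/(-552772) = (434/145)*(-1/552772) = -217/40075970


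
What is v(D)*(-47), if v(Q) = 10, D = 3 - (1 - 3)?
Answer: -470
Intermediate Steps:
D = 5 (D = 3 - 1*(-2) = 3 + 2 = 5)
v(D)*(-47) = 10*(-47) = -470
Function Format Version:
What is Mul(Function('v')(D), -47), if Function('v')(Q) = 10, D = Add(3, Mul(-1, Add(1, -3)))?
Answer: -470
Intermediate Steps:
D = 5 (D = Add(3, Mul(-1, -2)) = Add(3, 2) = 5)
Mul(Function('v')(D), -47) = Mul(10, -47) = -470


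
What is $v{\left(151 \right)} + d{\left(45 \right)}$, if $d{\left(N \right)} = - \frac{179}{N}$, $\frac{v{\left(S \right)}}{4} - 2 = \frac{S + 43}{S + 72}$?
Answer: $\frac{75283}{10035} \approx 7.502$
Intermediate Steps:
$v{\left(S \right)} = 8 + \frac{4 \left(43 + S\right)}{72 + S}$ ($v{\left(S \right)} = 8 + 4 \frac{S + 43}{S + 72} = 8 + 4 \frac{43 + S}{72 + S} = 8 + \frac{4 \left(43 + S\right)}{72 + S}$)
$v{\left(151 \right)} + d{\left(45 \right)} = \frac{4 \left(187 + 3 \cdot 151\right)}{72 + 151} - \frac{179}{45} = \frac{4 \left(187 + 453\right)}{223} - \frac{179}{45} = 4 \cdot \frac{1}{223} \cdot 640 - \frac{179}{45} = \frac{2560}{223} - \frac{179}{45} = \frac{75283}{10035}$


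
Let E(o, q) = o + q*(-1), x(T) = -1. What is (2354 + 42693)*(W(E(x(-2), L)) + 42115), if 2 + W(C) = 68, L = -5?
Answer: 1900127507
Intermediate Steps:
E(o, q) = o - q
W(C) = 66 (W(C) = -2 + 68 = 66)
(2354 + 42693)*(W(E(x(-2), L)) + 42115) = (2354 + 42693)*(66 + 42115) = 45047*42181 = 1900127507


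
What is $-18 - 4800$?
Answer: $-4818$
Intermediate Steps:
$-18 - 4800 = -4818$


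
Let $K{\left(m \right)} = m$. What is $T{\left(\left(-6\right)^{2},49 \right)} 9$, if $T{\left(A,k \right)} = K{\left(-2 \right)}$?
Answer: $-18$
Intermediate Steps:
$T{\left(A,k \right)} = -2$
$T{\left(\left(-6\right)^{2},49 \right)} 9 = \left(-2\right) 9 = -18$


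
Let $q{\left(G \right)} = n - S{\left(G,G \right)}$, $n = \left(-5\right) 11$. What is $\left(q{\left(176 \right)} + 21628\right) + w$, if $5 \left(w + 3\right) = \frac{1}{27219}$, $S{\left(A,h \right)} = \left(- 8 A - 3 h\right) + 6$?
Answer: $\frac{3198232501}{136095} \approx 23500.0$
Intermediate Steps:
$S{\left(A,h \right)} = 6 - 8 A - 3 h$
$n = -55$
$q{\left(G \right)} = -61 + 11 G$ ($q{\left(G \right)} = -55 - \left(6 - 8 G - 3 G\right) = -55 - \left(6 - 11 G\right) = -55 + \left(-6 + 11 G\right) = -61 + 11 G$)
$w = - \frac{408284}{136095}$ ($w = -3 + \frac{1}{5 \cdot 27219} = -3 + \frac{1}{5} \cdot \frac{1}{27219} = -3 + \frac{1}{136095} = - \frac{408284}{136095} \approx -3.0$)
$\left(q{\left(176 \right)} + 21628\right) + w = \left(\left(-61 + 11 \cdot 176\right) + 21628\right) - \frac{408284}{136095} = \left(\left(-61 + 1936\right) + 21628\right) - \frac{408284}{136095} = \left(1875 + 21628\right) - \frac{408284}{136095} = 23503 - \frac{408284}{136095} = \frac{3198232501}{136095}$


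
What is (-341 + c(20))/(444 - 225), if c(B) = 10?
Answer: -331/219 ≈ -1.5114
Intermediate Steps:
(-341 + c(20))/(444 - 225) = (-341 + 10)/(444 - 225) = -331/219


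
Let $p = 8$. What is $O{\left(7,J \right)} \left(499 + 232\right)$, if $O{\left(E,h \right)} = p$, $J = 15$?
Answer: $5848$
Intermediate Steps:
$O{\left(E,h \right)} = 8$
$O{\left(7,J \right)} \left(499 + 232\right) = 8 \left(499 + 232\right) = 8 \cdot 731 = 5848$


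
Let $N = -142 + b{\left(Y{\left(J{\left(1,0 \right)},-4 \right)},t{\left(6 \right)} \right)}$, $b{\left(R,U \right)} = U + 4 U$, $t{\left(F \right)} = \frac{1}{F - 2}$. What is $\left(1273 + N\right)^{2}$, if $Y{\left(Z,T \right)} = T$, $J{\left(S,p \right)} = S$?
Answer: $\frac{20511841}{16} \approx 1.282 \cdot 10^{6}$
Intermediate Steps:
$t{\left(F \right)} = \frac{1}{-2 + F}$
$b{\left(R,U \right)} = 5 U$
$N = - \frac{563}{4}$ ($N = -142 + \frac{5}{-2 + 6} = -142 + \frac{5}{4} = - \frac{563}{4} \approx -140.75$)
$\left(1273 + N\right)^{2} = \left(1273 - \frac{563}{4}\right)^{2} = \left(\frac{4529}{4}\right)^{2} = \frac{20511841}{16}$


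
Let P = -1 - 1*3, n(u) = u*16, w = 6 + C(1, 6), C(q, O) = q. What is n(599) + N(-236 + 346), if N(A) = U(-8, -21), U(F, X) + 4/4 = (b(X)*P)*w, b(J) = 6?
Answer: 9415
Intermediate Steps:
w = 7 (w = 6 + 1 = 7)
n(u) = 16*u
P = -4 (P = -1 - 3 = -4)
U(F, X) = -169 (U(F, X) = -1 + (6*(-4))*7 = -1 - 24*7 = -1 - 168 = -169)
N(A) = -169
n(599) + N(-236 + 346) = 16*599 - 169 = 9584 - 169 = 9415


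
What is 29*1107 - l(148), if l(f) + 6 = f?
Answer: 31961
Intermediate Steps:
l(f) = -6 + f
29*1107 - l(148) = 29*1107 - (-6 + 148) = 32103 - 1*142 = 32103 - 142 = 31961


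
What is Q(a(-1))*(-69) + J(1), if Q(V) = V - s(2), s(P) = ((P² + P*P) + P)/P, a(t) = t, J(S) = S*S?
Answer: 415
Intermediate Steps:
J(S) = S²
s(P) = (P + 2*P²)/P (s(P) = ((P² + P²) + P)/P = (2*P² + P)/P = (P + 2*P²)/P)
Q(V) = -5 + V (Q(V) = V - (1 + 2*2) = V - (1 + 4) = V - 1*5 = V - 5 = -5 + V)
Q(a(-1))*(-69) + J(1) = (-5 - 1)*(-69) + 1² = -6*(-69) + 1 = 414 + 1 = 415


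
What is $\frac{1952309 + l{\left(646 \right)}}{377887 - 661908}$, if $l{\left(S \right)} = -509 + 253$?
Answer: $- \frac{1952053}{284021} \approx -6.8729$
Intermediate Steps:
$l{\left(S \right)} = -256$
$\frac{1952309 + l{\left(646 \right)}}{377887 - 661908} = \frac{1952309 - 256}{377887 - 661908} = \frac{1952053}{-284021} = 1952053 \left(- \frac{1}{284021}\right) = - \frac{1952053}{284021}$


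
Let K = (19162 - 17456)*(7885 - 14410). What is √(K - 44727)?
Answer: I*√11176377 ≈ 3343.1*I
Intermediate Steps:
K = -11131650 (K = 1706*(-6525) = -11131650)
√(K - 44727) = √(-11131650 - 44727) = √(-11176377) = I*√11176377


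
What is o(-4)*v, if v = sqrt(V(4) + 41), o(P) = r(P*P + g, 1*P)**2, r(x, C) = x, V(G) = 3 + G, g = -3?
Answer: 676*sqrt(3) ≈ 1170.9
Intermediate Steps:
o(P) = (-3 + P**2)**2 (o(P) = (P*P - 3)**2 = (P**2 - 3)**2 = (-3 + P**2)**2)
v = 4*sqrt(3) (v = sqrt((3 + 4) + 41) = sqrt(7 + 41) = sqrt(48) = 4*sqrt(3) ≈ 6.9282)
o(-4)*v = (-3 + (-4)**2)**2*(4*sqrt(3)) = (-3 + 16)**2*(4*sqrt(3)) = 13**2*(4*sqrt(3)) = 169*(4*sqrt(3)) = 676*sqrt(3)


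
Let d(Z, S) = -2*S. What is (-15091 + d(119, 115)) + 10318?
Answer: -5003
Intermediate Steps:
(-15091 + d(119, 115)) + 10318 = (-15091 - 2*115) + 10318 = (-15091 - 230) + 10318 = -15321 + 10318 = -5003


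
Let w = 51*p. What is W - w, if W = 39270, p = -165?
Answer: 47685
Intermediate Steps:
w = -8415 (w = 51*(-165) = -8415)
W - w = 39270 - 1*(-8415) = 39270 + 8415 = 47685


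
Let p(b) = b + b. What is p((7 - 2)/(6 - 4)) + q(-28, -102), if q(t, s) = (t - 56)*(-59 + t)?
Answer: 7313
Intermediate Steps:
q(t, s) = (-59 + t)*(-56 + t) (q(t, s) = (-56 + t)*(-59 + t) = (-59 + t)*(-56 + t))
p(b) = 2*b
p((7 - 2)/(6 - 4)) + q(-28, -102) = 2*((7 - 2)/(6 - 4)) + (3304 + (-28)**2 - 115*(-28)) = 2*(5/2) + (3304 + 784 + 3220) = 2*((1/2)*5) + 7308 = 2*(5/2) + 7308 = 5 + 7308 = 7313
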